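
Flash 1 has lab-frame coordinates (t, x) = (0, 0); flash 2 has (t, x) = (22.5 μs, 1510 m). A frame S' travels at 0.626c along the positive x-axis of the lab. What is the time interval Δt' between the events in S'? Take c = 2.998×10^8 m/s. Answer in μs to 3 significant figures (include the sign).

Δt' ≈ 24.8 μs

γ = 1/√(1 − 0.626²) = 1.2823
Δt' = γ(Δt − vΔx/c²) = 1.2823 × (22.5 μs − 0.626×1510 m / (2.998×10^8 m/s))
= 1.2823 × (19.347 μs) = 24.8 μs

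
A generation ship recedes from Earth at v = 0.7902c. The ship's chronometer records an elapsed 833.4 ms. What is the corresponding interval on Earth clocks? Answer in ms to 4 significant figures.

γ = 1/√(1 − 0.7902²) = 1.63172
Time dilation: Δt = γτ₀ = 1.63172 × 833.4 ms = 1360 ms

Δt ≈ 1360 ms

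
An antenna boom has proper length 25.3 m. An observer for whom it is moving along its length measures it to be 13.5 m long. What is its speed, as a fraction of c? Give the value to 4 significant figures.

β ≈ 0.8457

γ = L₀/L = 25.3/13.5 = 1.87407
β = √(1 − 1/γ²) = 0.8457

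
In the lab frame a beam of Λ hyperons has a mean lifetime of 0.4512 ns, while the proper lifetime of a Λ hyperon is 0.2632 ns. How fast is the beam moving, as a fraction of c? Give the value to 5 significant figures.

β ≈ 0.81223

γ = Δt/τ₀ = 0.4512/0.2632 = 1.714286
β = √(1 − 1/γ²) = √(1 − 1/1.714286²) = 0.81223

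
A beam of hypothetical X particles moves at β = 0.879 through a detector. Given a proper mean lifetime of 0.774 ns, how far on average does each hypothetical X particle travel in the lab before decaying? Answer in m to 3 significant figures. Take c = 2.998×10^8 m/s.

d ≈ 0.428 m

γ = 1/√(1 − 0.879²) = 2.0972
Dilated lifetime: Δt = γτ₀ = 2.0972 × 0.774 ns = 1.6232 ns
d = vΔt = 0.879c × 1.6232 ns = 2.6352×10^8 m/s × 1.6232×10^-9 s = 0.428 m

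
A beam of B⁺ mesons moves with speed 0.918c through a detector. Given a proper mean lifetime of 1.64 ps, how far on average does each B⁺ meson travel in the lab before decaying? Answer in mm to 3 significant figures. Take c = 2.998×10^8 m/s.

d ≈ 1.14 mm

γ = 1/√(1 − 0.918²) = 2.5216
Dilated lifetime: Δt = γτ₀ = 2.5216 × 1.64 ps = 4.1354 ps
d = vΔt = 0.918c × 4.1354 ps = 2.7522×10^8 m/s × 4.1354×10^-12 s = 1.14 mm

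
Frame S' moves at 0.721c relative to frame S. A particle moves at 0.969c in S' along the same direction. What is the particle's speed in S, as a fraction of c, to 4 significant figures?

Relativistic velocity addition: u = (u' + v)/(1 + u'v/c²)
= (0.969 + 0.721)/(1 + 0.969×0.721) = 1.690/1.69865 = 0.9949

u ≈ 0.9949c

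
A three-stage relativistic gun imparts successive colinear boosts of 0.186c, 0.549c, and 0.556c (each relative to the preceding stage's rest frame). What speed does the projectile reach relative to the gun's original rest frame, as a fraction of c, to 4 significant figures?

u ≈ 0.8921c

Compose boost 2: (0.549 + 0.186)/(1 + 0.549×0.186) = 0.7350/1.10211 = 0.666900
Compose boost 3: (0.556 + 0.666900)/(1 + 0.556×0.666900) = 1.22290/1.37080 = 0.8921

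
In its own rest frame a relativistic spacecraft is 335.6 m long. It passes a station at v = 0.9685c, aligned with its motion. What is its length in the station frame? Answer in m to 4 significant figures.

L ≈ 83.57 m

γ = 1/√(1 − 0.9685²) = 4.01585
Length contraction: L = L₀/γ = 335.6/4.01585 = 83.57 m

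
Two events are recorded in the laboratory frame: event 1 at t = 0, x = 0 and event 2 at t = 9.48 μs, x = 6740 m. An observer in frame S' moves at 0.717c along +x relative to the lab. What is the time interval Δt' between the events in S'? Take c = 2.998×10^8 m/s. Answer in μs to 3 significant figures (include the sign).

γ = 1/√(1 − 0.717²) = 1.4346
Δt' = γ(Δt − vΔx/c²) = 1.4346 × (9.48 μs − 0.717×6740 m / (2.998×10^8 m/s))
= 1.4346 × (-6.6393 μs) = -9.52 μs

Δt' ≈ -9.52 μs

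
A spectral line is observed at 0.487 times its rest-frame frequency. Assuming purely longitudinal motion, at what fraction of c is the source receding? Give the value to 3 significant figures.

f_obs/f_src = √((1−β)/(1+β)) = 0.487  ⇒  (1−β)/(1+β) = 0.23717
β = |1 − D²|/(1 + D²) = |1 − 0.23717|/(1 + 0.23717) = 0.617

β ≈ 0.617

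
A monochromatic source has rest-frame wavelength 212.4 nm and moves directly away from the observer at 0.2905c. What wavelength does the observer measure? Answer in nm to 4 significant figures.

Relativistic Doppler: λ_obs = λ_src √((1+β)/(1−β))
= 212.4 × √(1.29050/0.709500) = 212.4 × 1.34866 = 286.5 nm

λ_obs ≈ 286.5 nm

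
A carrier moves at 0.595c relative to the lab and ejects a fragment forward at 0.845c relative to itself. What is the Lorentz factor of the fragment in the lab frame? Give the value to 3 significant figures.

u_lab = (0.845 + 0.595)/(1 + 0.845×0.595) = 1.440/1.50277 = 0.958227
γ = 1/√(1 − 0.958227²) = 3.50

γ ≈ 3.50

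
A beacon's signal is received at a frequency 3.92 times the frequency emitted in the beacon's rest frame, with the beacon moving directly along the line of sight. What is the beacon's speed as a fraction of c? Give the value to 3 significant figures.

f_obs/f_src = √((1+β)/(1−β)) = 3.92  ⇒  (1+β)/(1−β) = 15.366
β = |1 − D²|/(1 + D²) = |1 − 15.366|/(1 + 15.366) = 0.878

β ≈ 0.878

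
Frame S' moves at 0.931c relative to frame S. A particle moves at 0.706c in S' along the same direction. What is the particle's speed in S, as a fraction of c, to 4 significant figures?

Relativistic velocity addition: u = (u' + v)/(1 + u'v/c²)
= (0.706 + 0.931)/(1 + 0.706×0.931) = 1.637/1.65729 = 0.9878

u ≈ 0.9878c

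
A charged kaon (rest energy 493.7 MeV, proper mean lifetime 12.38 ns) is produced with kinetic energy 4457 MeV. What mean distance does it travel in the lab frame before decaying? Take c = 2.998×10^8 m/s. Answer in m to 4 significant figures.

γ = 1 + K/(m₀c²) = 1 + 4457/493.7 = 10.0277
β = √(1 − 1/γ²) = 0.995015
Dilated lifetime: γτ₀ = 10.0277 × 12.38 ns = 124.144 ns
d = βc·γτ₀ = 0.995015 × (2.998×10^8 m/s) × 1.24144×10^-7 s = 37.03 m

d ≈ 37.03 m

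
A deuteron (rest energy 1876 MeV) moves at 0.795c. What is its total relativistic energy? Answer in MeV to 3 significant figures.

γ = 1/√(1 − 0.795²) = 1.6485
E = γm₀c² = 1.6485 × 1876 MeV = 3090 MeV

E ≈ 3090 MeV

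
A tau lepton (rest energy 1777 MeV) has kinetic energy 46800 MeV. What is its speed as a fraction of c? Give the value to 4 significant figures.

β ≈ 0.9993

γ = 1 + K/(m₀c²) = 1 + 46800/1777 = 27.3365
β = √(1 − 1/γ²) = 0.9993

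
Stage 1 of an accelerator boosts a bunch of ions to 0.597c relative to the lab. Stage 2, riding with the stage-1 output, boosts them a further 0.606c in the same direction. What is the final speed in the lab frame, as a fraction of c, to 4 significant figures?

u ≈ 0.8834c

Compose boost 2: (0.606 + 0.597)/(1 + 0.606×0.597) = 1.203/1.36178 = 0.8834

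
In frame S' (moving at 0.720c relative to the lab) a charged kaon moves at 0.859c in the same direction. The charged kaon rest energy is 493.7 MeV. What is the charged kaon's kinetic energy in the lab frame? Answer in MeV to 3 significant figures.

K ≈ 1760 MeV

u_lab = (0.859 + 0.720)/(1 + 0.859×0.720) = 0.975607
γ = 1/√(1 − 0.975607²) = 4.5553
K = (γ − 1)m₀c² = (4.5553 − 1) × 493.7 = 3.5553 × 493.7 = 1760 MeV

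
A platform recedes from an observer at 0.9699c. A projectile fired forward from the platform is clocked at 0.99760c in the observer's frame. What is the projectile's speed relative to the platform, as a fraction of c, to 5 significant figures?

u' ≈ 0.85421c

Inverse velocity addition: u' = (u − v)/(1 − uv/c²)
= (0.99760 − 0.9699)/(1 − 0.99760×0.9699) = 0.027700/0.03242776 = 0.85421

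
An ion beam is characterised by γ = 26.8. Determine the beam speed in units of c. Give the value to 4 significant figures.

β ≈ 0.9993

β = √(1 − 1/γ²) = √(1 − 1/26.8²) = √(0.998608) = 0.9993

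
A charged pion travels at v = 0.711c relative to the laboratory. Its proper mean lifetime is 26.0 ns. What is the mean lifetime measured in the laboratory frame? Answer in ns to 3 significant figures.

γ = 1/√(1 − 0.711²) = 1.4221
Time dilation: Δt = γτ₀ = 1.4221 × 26.0 ns = 37.0 ns

Δt ≈ 37.0 ns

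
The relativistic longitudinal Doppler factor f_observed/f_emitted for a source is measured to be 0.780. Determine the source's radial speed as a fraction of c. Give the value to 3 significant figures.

f_obs/f_src = √((1−β)/(1+β)) = 0.780  ⇒  (1−β)/(1+β) = 0.60840
β = |1 − D²|/(1 + D²) = |1 − 0.60840|/(1 + 0.60840) = 0.243

β ≈ 0.243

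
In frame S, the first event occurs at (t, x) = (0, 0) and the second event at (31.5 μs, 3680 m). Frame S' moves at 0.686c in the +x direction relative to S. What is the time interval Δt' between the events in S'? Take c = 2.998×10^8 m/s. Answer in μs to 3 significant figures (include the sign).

γ = 1/√(1 − 0.686²) = 1.3744
Δt' = γ(Δt − vΔx/c²) = 1.3744 × (31.5 μs − 0.686×3680 m / (2.998×10^8 m/s))
= 1.3744 × (23.079 μs) = 31.7 μs

Δt' ≈ 31.7 μs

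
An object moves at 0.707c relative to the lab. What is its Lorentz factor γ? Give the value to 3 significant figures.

γ ≈ 1.41

γ = 1/√(1 − β²) = 1/√(1 − 0.707²) = 1/√(0.50015) = 1.41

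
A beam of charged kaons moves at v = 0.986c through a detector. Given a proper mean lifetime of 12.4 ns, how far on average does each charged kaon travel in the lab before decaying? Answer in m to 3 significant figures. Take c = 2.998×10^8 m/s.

d ≈ 22.0 m

γ = 1/√(1 − 0.986²) = 5.9972
Dilated lifetime: Δt = γτ₀ = 5.9972 × 12.4 ns = 74.365 ns
d = vΔt = 0.986c × 74.365 ns = 2.9560×10^8 m/s × 7.4365×10^-8 s = 22.0 m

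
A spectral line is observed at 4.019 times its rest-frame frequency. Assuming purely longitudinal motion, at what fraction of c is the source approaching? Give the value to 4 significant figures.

f_obs/f_src = √((1+β)/(1−β)) = 4.019  ⇒  (1+β)/(1−β) = 16.1524
β = |1 − D²|/(1 + D²) = |1 − 16.1524|/(1 + 16.1524) = 0.8834

β ≈ 0.8834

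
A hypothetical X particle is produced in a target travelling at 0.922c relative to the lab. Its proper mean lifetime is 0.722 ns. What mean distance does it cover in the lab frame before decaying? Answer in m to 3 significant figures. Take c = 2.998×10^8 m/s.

γ = 1/√(1 − 0.922²) = 2.5827
Dilated lifetime: Δt = γτ₀ = 2.5827 × 0.722 ns = 1.8647 ns
d = vΔt = 0.922c × 1.8647 ns = 2.7642×10^8 m/s × 1.8647×10^-9 s = 0.515 m

d ≈ 0.515 m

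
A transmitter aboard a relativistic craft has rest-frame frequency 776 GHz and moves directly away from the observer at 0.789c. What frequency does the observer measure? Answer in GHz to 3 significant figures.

Relativistic Doppler: f_obs = f_src √((1−β)/(1+β))
= 776 × √(0.21100/1.7890) = 776 × 0.34343 = 267 GHz

f_obs ≈ 267 GHz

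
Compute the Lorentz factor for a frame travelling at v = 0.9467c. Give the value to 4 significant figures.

γ = 1/√(1 − β²) = 1/√(1 − 0.9467²) = 1/√(0.103759) = 3.104

γ ≈ 3.104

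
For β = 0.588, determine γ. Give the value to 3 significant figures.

γ = 1/√(1 − β²) = 1/√(1 − 0.588²) = 1/√(0.65426) = 1.24

γ ≈ 1.24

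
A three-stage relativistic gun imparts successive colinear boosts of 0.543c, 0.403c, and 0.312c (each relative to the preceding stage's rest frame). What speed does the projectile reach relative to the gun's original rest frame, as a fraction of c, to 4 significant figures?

Compose boost 2: (0.403 + 0.543)/(1 + 0.403×0.543) = 0.9460/1.21883 = 0.776155
Compose boost 3: (0.312 + 0.776155)/(1 + 0.312×0.776155) = 1.08815/1.24216 = 0.8760

u ≈ 0.8760c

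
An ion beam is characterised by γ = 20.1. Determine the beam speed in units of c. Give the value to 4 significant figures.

β ≈ 0.9988

β = √(1 − 1/γ²) = √(1 − 1/20.1²) = √(0.997525) = 0.9988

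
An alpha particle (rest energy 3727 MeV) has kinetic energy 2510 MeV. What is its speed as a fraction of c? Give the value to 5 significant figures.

γ = 1 + K/(m₀c²) = 1 + 2510/3727 = 1.673464
β = √(1 − 1/γ²) = 0.80182

β ≈ 0.80182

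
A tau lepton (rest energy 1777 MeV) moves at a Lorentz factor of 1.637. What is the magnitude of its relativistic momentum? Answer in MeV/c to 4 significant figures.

β = √(1 − 1/γ²) = √(1 − 1/1.637²) = 0.791728
p = γβm₀c = 1.637 × 0.791728 × 1777 MeV/c = 2303 MeV/c

p ≈ 2303 MeV/c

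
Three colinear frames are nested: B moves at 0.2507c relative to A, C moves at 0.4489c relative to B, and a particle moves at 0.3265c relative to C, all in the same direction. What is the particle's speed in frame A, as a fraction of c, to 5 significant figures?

Compose boost 2: (0.4489 + 0.2507)/(1 + 0.4489×0.2507) = 0.69960/1.112539 = 0.6288318
Compose boost 3: (0.3265 + 0.6288318)/(1 + 0.3265×0.6288318) = 0.9553318/1.205314 = 0.79260

u ≈ 0.79260c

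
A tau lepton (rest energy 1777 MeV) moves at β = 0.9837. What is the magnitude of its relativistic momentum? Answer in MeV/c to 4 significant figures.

γ = 1/√(1 − 0.9837²) = 5.56120
p = γβm₀c = 5.56120 × 0.9837 × 1777 MeV/c = 9721 MeV/c

p ≈ 9721 MeV/c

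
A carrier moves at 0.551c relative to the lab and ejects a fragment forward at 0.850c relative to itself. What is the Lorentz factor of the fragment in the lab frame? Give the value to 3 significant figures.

γ ≈ 3.34

u_lab = (0.850 + 0.551)/(1 + 0.850×0.551) = 1.401/1.46835 = 0.954132
γ = 1/√(1 − 0.954132²) = 3.34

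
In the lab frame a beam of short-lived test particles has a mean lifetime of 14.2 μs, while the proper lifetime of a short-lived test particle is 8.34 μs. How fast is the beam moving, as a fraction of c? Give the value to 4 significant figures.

γ = Δt/τ₀ = 14.2/8.34 = 1.70264
β = √(1 − 1/γ²) = √(1 − 1/1.70264²) = 0.8094

β ≈ 0.8094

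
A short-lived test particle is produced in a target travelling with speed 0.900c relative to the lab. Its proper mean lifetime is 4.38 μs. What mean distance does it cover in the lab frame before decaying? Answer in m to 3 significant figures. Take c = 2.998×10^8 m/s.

d ≈ 2710 m

γ = 1/√(1 − 0.900²) = 2.2942
Dilated lifetime: Δt = γτ₀ = 2.2942 × 4.38 μs = 10.048 μs
d = vΔt = 0.900c × 10.048 μs = 2.6982×10^8 m/s × 1.0048×10^-5 s = 2710 m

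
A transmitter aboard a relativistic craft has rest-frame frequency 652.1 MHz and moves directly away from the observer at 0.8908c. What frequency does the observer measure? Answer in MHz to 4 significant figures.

Relativistic Doppler: f_obs = f_src √((1−β)/(1+β))
= 652.1 × √(0.109200/1.89080) = 652.1 × 0.240319 = 156.7 MHz

f_obs ≈ 156.7 MHz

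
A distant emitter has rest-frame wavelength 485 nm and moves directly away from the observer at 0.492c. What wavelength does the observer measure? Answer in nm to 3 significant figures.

Relativistic Doppler: λ_obs = λ_src √((1+β)/(1−β))
= 485 × √(1.4920/0.50800) = 485 × 1.7138 = 831 nm

λ_obs ≈ 831 nm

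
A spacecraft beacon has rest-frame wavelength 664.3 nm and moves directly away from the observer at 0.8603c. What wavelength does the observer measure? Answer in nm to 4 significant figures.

Relativistic Doppler: λ_obs = λ_src √((1+β)/(1−β))
= 664.3 × √(1.86030/0.139700) = 664.3 × 3.64916 = 2424 nm

λ_obs ≈ 2424 nm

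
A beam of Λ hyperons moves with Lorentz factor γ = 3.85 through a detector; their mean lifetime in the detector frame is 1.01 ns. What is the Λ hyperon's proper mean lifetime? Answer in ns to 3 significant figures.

τ₀ ≈ 0.262 ns

γ = 3.85 (given)
Proper time: τ₀ = Δt/γ = 1.01/3.85 = 0.262 ns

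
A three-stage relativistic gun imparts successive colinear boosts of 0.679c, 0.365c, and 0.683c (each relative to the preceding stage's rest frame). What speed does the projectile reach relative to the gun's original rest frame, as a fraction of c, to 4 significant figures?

Compose boost 2: (0.365 + 0.679)/(1 + 0.365×0.679) = 1.044/1.24784 = 0.836649
Compose boost 3: (0.683 + 0.836649)/(1 + 0.683×0.836649) = 1.51965/1.57143 = 0.9670

u ≈ 0.9670c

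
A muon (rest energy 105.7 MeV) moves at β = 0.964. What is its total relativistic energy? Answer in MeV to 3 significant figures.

E ≈ 398 MeV

γ = 1/√(1 − 0.964²) = 3.7608
E = γm₀c² = 3.7608 × 105.7 MeV = 398 MeV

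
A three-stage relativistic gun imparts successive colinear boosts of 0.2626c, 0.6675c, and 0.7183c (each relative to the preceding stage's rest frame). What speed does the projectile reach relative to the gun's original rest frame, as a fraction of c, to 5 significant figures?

u ≈ 0.96253c

Compose boost 2: (0.6675 + 0.2626)/(1 + 0.6675×0.2626) = 0.93010/1.175285 = 0.7913822
Compose boost 3: (0.7183 + 0.7913822)/(1 + 0.7183×0.7913822) = 1.509682/1.568450 = 0.96253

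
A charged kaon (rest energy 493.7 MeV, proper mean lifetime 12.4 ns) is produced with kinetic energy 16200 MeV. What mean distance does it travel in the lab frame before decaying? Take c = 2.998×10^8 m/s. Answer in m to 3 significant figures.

d ≈ 126 m

γ = 1 + K/(m₀c²) = 1 + 16200/493.7 = 33.813
β = √(1 − 1/γ²) = 0.99956
Dilated lifetime: γτ₀ = 33.813 × 12.4 ns = 419.29 ns
d = βc·γτ₀ = 0.99956 × (2.998×10^8 m/s) × 4.1929×10^-7 s = 126 m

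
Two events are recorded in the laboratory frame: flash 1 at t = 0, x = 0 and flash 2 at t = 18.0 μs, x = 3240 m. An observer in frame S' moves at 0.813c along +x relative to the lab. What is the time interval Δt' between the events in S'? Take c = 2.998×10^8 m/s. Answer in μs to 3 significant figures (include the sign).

Δt' ≈ 15.8 μs

γ = 1/√(1 − 0.813²) = 1.7174
Δt' = γ(Δt − vΔx/c²) = 1.7174 × (18.0 μs − 0.813×3240 m / (2.998×10^8 m/s))
= 1.7174 × (9.2137 μs) = 15.8 μs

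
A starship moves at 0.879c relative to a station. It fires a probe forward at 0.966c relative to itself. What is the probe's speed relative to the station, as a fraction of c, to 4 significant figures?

Relativistic velocity addition: u = (u' + v)/(1 + u'v/c²)
= (0.966 + 0.879)/(1 + 0.966×0.879) = 1.845/1.84911 = 0.9978

u ≈ 0.9978c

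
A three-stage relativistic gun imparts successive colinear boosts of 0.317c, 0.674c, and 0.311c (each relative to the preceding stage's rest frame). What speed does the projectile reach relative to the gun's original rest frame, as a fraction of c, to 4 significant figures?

Compose boost 2: (0.674 + 0.317)/(1 + 0.674×0.317) = 0.9910/1.21366 = 0.816540
Compose boost 3: (0.311 + 0.816540)/(1 + 0.311×0.816540) = 1.12754/1.25394 = 0.8992

u ≈ 0.8992c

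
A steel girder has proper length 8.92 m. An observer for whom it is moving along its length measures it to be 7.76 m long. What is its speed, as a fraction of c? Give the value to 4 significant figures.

β ≈ 0.4931

γ = L₀/L = 8.92/7.76 = 1.14948
β = √(1 − 1/γ²) = 0.4931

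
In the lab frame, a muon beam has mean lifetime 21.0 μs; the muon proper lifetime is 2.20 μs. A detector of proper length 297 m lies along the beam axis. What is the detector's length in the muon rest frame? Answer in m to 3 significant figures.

Time dilation ⇒ γ = Δt/τ₀ = 21.0/2.20 = 9.5455
Length contraction: L = L₀/γ = 297/9.5455 = 31.1 m

L ≈ 31.1 m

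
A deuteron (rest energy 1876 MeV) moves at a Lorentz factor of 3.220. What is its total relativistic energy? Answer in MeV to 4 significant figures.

γ = 3.220 (given)
E = γm₀c² = 3.220 × 1876 MeV = 6041 MeV

E ≈ 6041 MeV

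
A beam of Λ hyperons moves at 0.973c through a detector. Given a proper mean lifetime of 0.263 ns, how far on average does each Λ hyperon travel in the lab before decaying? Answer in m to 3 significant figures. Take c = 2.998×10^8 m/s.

d ≈ 0.332 m

γ = 1/√(1 − 0.973²) = 4.3327
Dilated lifetime: Δt = γτ₀ = 4.3327 × 0.263 ns = 1.1395 ns
d = vΔt = 0.973c × 1.1395 ns = 2.9171×10^8 m/s × 1.1395×10^-9 s = 0.332 m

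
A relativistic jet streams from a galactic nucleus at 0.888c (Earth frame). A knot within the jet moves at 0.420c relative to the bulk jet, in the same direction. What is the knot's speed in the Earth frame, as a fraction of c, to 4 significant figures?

Relativistic velocity addition: u = (u' + v)/(1 + u'v/c²)
= (0.420 + 0.888)/(1 + 0.420×0.888) = 1.308/1.37296 = 0.9527

u ≈ 0.9527c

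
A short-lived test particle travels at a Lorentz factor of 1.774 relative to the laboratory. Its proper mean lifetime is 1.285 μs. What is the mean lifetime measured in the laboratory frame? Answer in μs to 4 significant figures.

Δt ≈ 2.280 μs

γ = 1.774 (given)
Time dilation: Δt = γτ₀ = 1.774 × 1.285 μs = 2.280 μs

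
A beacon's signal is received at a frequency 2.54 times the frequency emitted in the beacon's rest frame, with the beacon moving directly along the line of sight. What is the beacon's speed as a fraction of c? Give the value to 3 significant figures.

f_obs/f_src = √((1+β)/(1−β)) = 2.54  ⇒  (1+β)/(1−β) = 6.4516
β = |1 − D²|/(1 + D²) = |1 − 6.4516|/(1 + 6.4516) = 0.732

β ≈ 0.732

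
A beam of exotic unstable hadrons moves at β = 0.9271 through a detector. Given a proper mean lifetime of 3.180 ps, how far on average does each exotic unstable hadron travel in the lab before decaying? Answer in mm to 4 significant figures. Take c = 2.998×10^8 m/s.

γ = 1/√(1 − 0.9271²) = 2.66799
Dilated lifetime: Δt = γτ₀ = 2.66799 × 3.180 ps = 8.48421 ps
d = vΔt = 0.9271c × 8.48421 ps = 2.77945×10^8 m/s × 8.48421×10^-12 s = 2.358 mm

d ≈ 2.358 mm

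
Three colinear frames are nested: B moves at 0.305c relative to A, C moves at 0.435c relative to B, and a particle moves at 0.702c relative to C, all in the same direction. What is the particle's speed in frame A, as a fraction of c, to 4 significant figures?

u ≈ 0.9292c

Compose boost 2: (0.435 + 0.305)/(1 + 0.435×0.305) = 0.7400/1.13267 = 0.653321
Compose boost 3: (0.702 + 0.653321)/(1 + 0.702×0.653321) = 1.35532/1.45863 = 0.9292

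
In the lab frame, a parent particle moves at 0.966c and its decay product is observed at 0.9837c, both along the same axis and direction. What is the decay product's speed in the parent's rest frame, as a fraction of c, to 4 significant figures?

Inverse velocity addition: u' = (u − v)/(1 − uv/c²)
= (0.9837 − 0.966)/(1 − 0.9837×0.966) = 0.01770/0.0497458 = 0.3558

u' ≈ 0.3558c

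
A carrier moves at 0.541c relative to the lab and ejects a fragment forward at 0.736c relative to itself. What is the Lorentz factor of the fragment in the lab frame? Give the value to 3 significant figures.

u_lab = (0.736 + 0.541)/(1 + 0.736×0.541) = 1.277/1.39818 = 0.913333
γ = 1/√(1 − 0.913333²) = 2.46

γ ≈ 2.46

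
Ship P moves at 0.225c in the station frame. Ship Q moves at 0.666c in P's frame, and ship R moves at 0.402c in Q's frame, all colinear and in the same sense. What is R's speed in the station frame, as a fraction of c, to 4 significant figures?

Compose boost 2: (0.666 + 0.225)/(1 + 0.666×0.225) = 0.8910/1.14985 = 0.774884
Compose boost 3: (0.402 + 0.774884)/(1 + 0.402×0.774884) = 1.17688/1.31150 = 0.8974

u ≈ 0.8974c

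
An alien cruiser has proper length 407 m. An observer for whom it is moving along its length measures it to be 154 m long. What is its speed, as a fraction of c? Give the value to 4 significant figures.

β ≈ 0.9257

γ = L₀/L = 407/154 = 2.64286
β = √(1 − 1/γ²) = 0.9257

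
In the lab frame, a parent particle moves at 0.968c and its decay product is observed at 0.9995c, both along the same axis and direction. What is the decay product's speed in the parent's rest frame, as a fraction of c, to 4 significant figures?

Inverse velocity addition: u' = (u − v)/(1 − uv/c²)
= (0.9995 − 0.968)/(1 − 0.9995×0.968) = 0.03150/0.0324840 = 0.9697

u' ≈ 0.9697c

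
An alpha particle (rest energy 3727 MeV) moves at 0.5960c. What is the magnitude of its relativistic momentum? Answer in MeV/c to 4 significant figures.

γ = 1/√(1 − 0.5960²) = 1.24535
p = γβm₀c = 1.24535 × 0.5960 × 3727 MeV/c = 2766 MeV/c

p ≈ 2766 MeV/c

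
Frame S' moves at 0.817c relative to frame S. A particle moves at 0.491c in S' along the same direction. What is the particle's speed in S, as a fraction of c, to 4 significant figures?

Relativistic velocity addition: u = (u' + v)/(1 + u'v/c²)
= (0.491 + 0.817)/(1 + 0.491×0.817) = 1.308/1.40115 = 0.9335

u ≈ 0.9335c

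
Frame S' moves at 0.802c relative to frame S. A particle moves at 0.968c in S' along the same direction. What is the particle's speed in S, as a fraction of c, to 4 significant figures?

Relativistic velocity addition: u = (u' + v)/(1 + u'v/c²)
= (0.968 + 0.802)/(1 + 0.968×0.802) = 1.770/1.77634 = 0.9964

u ≈ 0.9964c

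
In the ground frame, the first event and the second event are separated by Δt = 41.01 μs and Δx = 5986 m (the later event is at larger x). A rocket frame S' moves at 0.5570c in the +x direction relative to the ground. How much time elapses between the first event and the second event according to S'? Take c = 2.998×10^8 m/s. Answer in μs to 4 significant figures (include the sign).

Δt' ≈ 35.99 μs

γ = 1/√(1 − 0.5570²) = 1.20408
Δt' = γ(Δt − vΔx/c²) = 1.20408 × (41.01 μs − 0.5570×5986 m / (2.998×10^8 m/s))
= 1.20408 × (29.8886 μs) = 35.99 μs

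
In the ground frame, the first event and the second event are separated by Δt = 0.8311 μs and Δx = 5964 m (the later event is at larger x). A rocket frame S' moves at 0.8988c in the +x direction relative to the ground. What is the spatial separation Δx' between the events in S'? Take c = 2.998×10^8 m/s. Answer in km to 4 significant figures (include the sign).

γ = 1/√(1 − 0.8988²) = 2.28124
Δx' = γ(Δx − vΔt) = 2.28124 × (5964 m − 0.8988×(2.998×10^8 m/s)×0.8311×10^-6 s)
= 2.28124 × (5740.05 m) = 13.09 km

Δx' ≈ 13.09 km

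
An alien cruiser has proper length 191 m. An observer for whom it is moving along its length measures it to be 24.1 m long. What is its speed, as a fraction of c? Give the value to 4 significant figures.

β ≈ 0.9920

γ = L₀/L = 191/24.1 = 7.92531
β = √(1 − 1/γ²) = 0.9920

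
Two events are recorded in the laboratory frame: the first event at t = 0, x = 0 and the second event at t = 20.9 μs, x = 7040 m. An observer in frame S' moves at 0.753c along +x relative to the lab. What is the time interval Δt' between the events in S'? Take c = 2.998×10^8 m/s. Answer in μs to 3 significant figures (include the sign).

Δt' ≈ 4.89 μs

γ = 1/√(1 − 0.753²) = 1.5197
Δt' = γ(Δt − vΔx/c²) = 1.5197 × (20.9 μs − 0.753×7040 m / (2.998×10^8 m/s))
= 1.5197 × (3.2178 μs) = 4.89 μs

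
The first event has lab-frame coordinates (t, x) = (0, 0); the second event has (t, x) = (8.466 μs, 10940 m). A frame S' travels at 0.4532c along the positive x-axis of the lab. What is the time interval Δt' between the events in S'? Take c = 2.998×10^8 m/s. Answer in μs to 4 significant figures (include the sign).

γ = 1/√(1 − 0.4532²) = 1.12182
Δt' = γ(Δt − vΔx/c²) = 1.12182 × (8.466 μs − 0.4532×10940 m / (2.998×10^8 m/s))
= 1.12182 × (-8.07172 μs) = -9.055 μs

Δt' ≈ -9.055 μs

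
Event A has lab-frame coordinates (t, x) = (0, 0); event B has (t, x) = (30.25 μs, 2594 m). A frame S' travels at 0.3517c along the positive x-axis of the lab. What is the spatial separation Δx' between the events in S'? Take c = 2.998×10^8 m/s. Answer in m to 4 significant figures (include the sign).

Δx' ≈ -636.2 m

γ = 1/√(1 − 0.3517²) = 1.06825
Δx' = γ(Δx − vΔt) = 1.06825 × (2594 m − 0.3517×(2.998×10^8 m/s)×30.25×10^-6 s)
= 1.06825 × (-595.550 m) = -636.2 m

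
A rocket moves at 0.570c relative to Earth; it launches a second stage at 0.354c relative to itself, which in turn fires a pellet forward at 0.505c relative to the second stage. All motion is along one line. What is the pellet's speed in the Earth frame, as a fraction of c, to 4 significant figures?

u ≈ 0.9176c

Compose boost 2: (0.354 + 0.570)/(1 + 0.354×0.570) = 0.9240/1.20178 = 0.768860
Compose boost 3: (0.505 + 0.768860)/(1 + 0.505×0.768860) = 1.27386/1.38827 = 0.9176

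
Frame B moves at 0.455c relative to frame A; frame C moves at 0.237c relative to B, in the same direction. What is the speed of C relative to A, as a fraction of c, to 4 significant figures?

Compose boost 2: (0.237 + 0.455)/(1 + 0.237×0.455) = 0.6920/1.10783 = 0.6246

u ≈ 0.6246c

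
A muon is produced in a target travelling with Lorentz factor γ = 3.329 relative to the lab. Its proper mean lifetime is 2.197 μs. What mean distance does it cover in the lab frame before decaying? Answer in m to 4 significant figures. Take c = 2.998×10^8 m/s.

d ≈ 2091 m

β = √(1 − 1/γ²) = √(1 − 1/3.329²) = 0.953816
Dilated lifetime: Δt = γτ₀ = 3.329 × 2.197 μs = 7.31381 μs
d = vΔt = 0.953816c × 7.31381 μs = 2.85954×10^8 m/s × 7.31381×10^-6 s = 2091 m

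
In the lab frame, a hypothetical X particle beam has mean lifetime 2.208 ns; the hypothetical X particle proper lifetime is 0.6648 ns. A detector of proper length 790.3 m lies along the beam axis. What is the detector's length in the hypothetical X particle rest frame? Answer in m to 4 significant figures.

Time dilation ⇒ γ = Δt/τ₀ = 2.208/0.6648 = 3.32130
Length contraction: L = L₀/γ = 790.3/3.32130 = 237.9 m

L ≈ 237.9 m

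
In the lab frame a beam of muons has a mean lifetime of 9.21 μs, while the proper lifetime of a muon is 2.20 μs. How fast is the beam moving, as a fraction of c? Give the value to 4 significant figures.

β ≈ 0.9711

γ = Δt/τ₀ = 9.21/2.20 = 4.18636
β = √(1 − 1/γ²) = √(1 − 1/4.18636²) = 0.9711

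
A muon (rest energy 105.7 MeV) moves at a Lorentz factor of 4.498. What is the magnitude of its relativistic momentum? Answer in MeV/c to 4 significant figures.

β = √(1 − 1/γ²) = √(1 − 1/4.498²) = 0.974974
p = γβm₀c = 4.498 × 0.974974 × 105.7 MeV/c = 463.5 MeV/c

p ≈ 463.5 MeV/c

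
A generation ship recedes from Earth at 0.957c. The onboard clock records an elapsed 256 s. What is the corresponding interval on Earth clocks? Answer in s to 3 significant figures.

γ = 1/√(1 − 0.957²) = 3.4472
Time dilation: Δt = γτ₀ = 3.4472 × 256 s = 882 s

Δt ≈ 882 s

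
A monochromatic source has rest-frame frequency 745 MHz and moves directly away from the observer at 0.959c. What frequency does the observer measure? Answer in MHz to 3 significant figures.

Relativistic Doppler: f_obs = f_src √((1−β)/(1+β))
= 745 × √(0.041000/1.9590) = 745 × 0.14467 = 108 MHz

f_obs ≈ 108 MHz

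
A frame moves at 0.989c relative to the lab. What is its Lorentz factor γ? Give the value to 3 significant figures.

γ = 1/√(1 − β²) = 1/√(1 − 0.989²) = 1/√(0.021879) = 6.76

γ ≈ 6.76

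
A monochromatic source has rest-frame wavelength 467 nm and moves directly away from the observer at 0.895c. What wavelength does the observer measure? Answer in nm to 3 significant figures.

Relativistic Doppler: λ_obs = λ_src √((1+β)/(1−β))
= 467 × √(1.8950/0.10500) = 467 × 4.2482 = 1980 nm

λ_obs ≈ 1980 nm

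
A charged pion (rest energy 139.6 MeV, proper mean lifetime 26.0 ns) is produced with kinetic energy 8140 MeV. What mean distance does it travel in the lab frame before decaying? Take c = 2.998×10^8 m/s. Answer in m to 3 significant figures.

γ = 1 + K/(m₀c²) = 1 + 8140/139.6 = 59.309
β = √(1 − 1/γ²) = 0.99986
Dilated lifetime: γτ₀ = 59.309 × 26.0 ns = 1542.0 ns
d = βc·γτ₀ = 0.99986 × (2.998×10^8 m/s) × 1.5420×10^-6 s = 462 m

d ≈ 462 m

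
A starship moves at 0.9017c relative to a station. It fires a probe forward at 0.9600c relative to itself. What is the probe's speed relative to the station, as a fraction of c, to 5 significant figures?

Relativistic velocity addition: u = (u' + v)/(1 + u'v/c²)
= (0.9600 + 0.9017)/(1 + 0.9600×0.9017) = 1.8617/1.865632 = 0.99789

u ≈ 0.99789c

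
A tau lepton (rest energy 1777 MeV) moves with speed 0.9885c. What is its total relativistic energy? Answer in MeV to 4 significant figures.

E ≈ 11750 MeV

γ = 1/√(1 − 0.9885²) = 6.61284
E = γm₀c² = 6.61284 × 1777 MeV = 11750 MeV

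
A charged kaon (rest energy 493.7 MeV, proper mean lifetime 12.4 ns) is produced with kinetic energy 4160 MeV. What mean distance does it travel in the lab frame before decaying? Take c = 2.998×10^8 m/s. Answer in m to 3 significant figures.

d ≈ 34.8 m

γ = 1 + K/(m₀c²) = 1 + 4160/493.7 = 9.4262
β = √(1 − 1/γ²) = 0.99436
Dilated lifetime: γτ₀ = 9.4262 × 12.4 ns = 116.88 ns
d = βc·γτ₀ = 0.99436 × (2.998×10^8 m/s) × 1.1688×10^-7 s = 34.8 m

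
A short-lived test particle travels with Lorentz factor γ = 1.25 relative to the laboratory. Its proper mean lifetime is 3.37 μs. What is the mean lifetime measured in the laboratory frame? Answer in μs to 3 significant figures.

γ = 1.25 (given)
Time dilation: Δt = γτ₀ = 1.25 × 3.37 μs = 4.21 μs

Δt ≈ 4.21 μs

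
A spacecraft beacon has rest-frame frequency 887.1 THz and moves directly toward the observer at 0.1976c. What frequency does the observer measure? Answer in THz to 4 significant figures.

f_obs ≈ 1084 THz

Relativistic Doppler: f_obs = f_src √((1+β)/(1−β))
= 887.1 × √(1.19760/0.802400) = 887.1 × 1.22169 = 1084 THz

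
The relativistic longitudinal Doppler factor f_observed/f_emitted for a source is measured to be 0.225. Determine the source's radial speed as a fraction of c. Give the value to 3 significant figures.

β ≈ 0.904

f_obs/f_src = √((1−β)/(1+β)) = 0.225  ⇒  (1−β)/(1+β) = 0.050625
β = |1 − D²|/(1 + D²) = |1 − 0.050625|/(1 + 0.050625) = 0.904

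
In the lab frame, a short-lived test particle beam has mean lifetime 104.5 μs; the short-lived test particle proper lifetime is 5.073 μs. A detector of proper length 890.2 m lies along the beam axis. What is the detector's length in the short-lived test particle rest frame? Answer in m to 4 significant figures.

L ≈ 43.22 m

Time dilation ⇒ γ = Δt/τ₀ = 104.5/5.073 = 20.5993
Length contraction: L = L₀/γ = 890.2/20.5993 = 43.22 m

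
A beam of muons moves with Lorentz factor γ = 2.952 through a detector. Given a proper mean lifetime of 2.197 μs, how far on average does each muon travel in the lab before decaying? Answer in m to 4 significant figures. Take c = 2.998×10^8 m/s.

d ≈ 1829 m

β = √(1 − 1/γ²) = √(1 − 1/2.952²) = 0.940875
Dilated lifetime: Δt = γτ₀ = 2.952 × 2.197 μs = 6.48554 μs
d = vΔt = 0.940875c × 6.48554 μs = 2.82074×10^8 m/s × 6.48554×10^-6 s = 1829 m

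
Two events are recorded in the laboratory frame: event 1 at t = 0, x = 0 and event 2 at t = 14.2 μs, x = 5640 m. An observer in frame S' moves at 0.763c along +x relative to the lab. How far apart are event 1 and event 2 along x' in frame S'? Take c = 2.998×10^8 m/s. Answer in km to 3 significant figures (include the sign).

γ = 1/√(1 − 0.763²) = 1.5470
Δx' = γ(Δx − vΔt) = 1.5470 × (5640 m − 0.763×(2.998×10^8 m/s)×14.2×10^-6 s)
= 1.5470 × (2391.8 m) = 3.70 km

Δx' ≈ 3.70 km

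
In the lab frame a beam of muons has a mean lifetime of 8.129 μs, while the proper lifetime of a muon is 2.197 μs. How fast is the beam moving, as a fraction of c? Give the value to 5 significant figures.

β ≈ 0.96279

γ = Δt/τ₀ = 8.129/2.197 = 3.700046
β = √(1 − 1/γ²) = √(1 − 1/3.700046²) = 0.96279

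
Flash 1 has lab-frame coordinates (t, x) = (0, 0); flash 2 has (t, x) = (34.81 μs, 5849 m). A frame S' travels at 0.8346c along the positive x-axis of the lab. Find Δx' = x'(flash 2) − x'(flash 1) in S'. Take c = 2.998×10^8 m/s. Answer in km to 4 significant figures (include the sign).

Δx' ≈ -5.194 km

γ = 1/√(1 − 0.8346²) = 1.81535
Δx' = γ(Δx − vΔt) = 1.81535 × (5849 m − 0.8346×(2.998×10^8 m/s)×34.81×10^-6 s)
= 1.81535 × (-2860.92 m) = -5.194 km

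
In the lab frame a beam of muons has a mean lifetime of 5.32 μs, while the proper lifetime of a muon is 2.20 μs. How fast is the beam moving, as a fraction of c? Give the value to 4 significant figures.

β ≈ 0.9105

γ = Δt/τ₀ = 5.32/2.20 = 2.41818
β = √(1 − 1/γ²) = √(1 − 1/2.41818²) = 0.9105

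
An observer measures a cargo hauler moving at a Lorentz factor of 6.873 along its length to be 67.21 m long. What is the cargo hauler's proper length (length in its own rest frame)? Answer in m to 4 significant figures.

L₀ ≈ 461.9 m

γ = 6.873 (given)
L₀ = γL = 6.873 × 67.21 = 461.9 m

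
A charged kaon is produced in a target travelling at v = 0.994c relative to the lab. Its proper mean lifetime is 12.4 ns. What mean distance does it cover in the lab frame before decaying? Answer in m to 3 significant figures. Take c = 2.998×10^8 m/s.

d ≈ 33.8 m

γ = 1/√(1 − 0.994²) = 9.1424
Dilated lifetime: Δt = γτ₀ = 9.1424 × 12.4 ns = 113.37 ns
d = vΔt = 0.994c × 113.37 ns = 2.9800×10^8 m/s × 1.1337×10^-7 s = 33.8 m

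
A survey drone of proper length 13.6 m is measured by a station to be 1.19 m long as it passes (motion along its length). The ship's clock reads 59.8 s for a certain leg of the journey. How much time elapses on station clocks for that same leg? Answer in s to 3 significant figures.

Length contraction ⇒ γ = L₀/L = 13.6/1.19 = 11.429
Time dilation: Δt = γτ₀ = 11.429 × 59.8 s = 683 s

Δt ≈ 683 s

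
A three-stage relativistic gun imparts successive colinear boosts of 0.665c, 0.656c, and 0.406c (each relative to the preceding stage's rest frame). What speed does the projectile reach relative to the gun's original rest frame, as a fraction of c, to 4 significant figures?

u ≈ 0.9653c

Compose boost 2: (0.656 + 0.665)/(1 + 0.656×0.665) = 1.321/1.43624 = 0.919763
Compose boost 3: (0.406 + 0.919763)/(1 + 0.406×0.919763) = 1.32576/1.37342 = 0.9653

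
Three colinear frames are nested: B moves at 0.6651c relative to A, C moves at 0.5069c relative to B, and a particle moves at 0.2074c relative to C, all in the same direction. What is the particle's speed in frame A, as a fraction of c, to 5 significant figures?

u ≈ 0.91717c

Compose boost 2: (0.5069 + 0.6651)/(1 + 0.5069×0.6651) = 1.1720/1.337139 = 0.8764981
Compose boost 3: (0.2074 + 0.8764981)/(1 + 0.2074×0.8764981) = 1.083898/1.181786 = 0.91717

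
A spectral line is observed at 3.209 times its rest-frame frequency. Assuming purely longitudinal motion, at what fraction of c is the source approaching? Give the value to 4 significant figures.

β ≈ 0.8230

f_obs/f_src = √((1+β)/(1−β)) = 3.209  ⇒  (1+β)/(1−β) = 10.2977
β = |1 − D²|/(1 + D²) = |1 − 10.2977|/(1 + 10.2977) = 0.8230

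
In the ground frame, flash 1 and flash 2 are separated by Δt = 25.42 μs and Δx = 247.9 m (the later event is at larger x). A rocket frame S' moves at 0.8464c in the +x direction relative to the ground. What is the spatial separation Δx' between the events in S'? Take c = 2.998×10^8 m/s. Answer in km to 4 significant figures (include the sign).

γ = 1/√(1 − 0.8464²) = 1.87777
Δx' = γ(Δx − vΔt) = 1.87777 × (247.9 m − 0.8464×(2.998×10^8 m/s)×25.42×10^-6 s)
= 1.87777 × (-6202.44 m) = -11.65 km

Δx' ≈ -11.65 km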